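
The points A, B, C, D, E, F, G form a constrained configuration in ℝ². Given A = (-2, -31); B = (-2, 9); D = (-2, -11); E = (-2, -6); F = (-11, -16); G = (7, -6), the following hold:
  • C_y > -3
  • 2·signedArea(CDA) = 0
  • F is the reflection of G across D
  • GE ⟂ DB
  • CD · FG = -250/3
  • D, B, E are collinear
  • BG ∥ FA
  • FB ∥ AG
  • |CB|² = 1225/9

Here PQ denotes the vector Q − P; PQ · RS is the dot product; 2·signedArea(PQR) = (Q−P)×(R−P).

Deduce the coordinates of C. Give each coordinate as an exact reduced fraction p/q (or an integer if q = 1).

C = (-2, -8/3)

1. C_x = -2  [2·signedArea(CDA) = 0 ∩ CD · FG = -250/3]
2. C_y = -8/3  [2·signedArea(CDA) = 0 ∩ CD · FG = -250/3]
   → C = (-2, -8/3)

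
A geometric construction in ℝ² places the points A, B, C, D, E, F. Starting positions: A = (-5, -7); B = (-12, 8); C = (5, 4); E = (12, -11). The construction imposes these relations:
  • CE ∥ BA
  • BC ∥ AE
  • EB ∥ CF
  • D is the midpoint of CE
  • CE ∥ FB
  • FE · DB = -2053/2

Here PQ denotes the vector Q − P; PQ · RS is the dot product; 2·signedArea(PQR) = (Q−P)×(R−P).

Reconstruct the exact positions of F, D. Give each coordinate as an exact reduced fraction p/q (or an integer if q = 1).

1. F_x = -19  [CE ∥ FB ∩ EB ∥ CF]
2. F_y = 23  [CE ∥ FB ∩ EB ∥ CF]
   → F = (-19, 23)
3. D_x = 17/2  [D is the midpoint of CE]
4. D_y = -7/2  [D is the midpoint of CE]
   → D = (17/2, -7/2)

D = (17/2, -7/2)
F = (-19, 23)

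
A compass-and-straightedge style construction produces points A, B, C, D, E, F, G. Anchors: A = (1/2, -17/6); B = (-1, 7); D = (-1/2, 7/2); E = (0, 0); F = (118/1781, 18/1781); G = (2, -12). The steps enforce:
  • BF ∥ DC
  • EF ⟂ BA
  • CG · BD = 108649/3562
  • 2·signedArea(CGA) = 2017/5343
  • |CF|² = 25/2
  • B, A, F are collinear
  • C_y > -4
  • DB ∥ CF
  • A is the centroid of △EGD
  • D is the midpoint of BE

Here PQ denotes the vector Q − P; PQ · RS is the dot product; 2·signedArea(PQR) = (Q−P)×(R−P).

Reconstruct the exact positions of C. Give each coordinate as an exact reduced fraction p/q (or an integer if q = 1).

C = (2017/3562, -12431/3562)

1. C_x = 2017/3562  [DB ∥ CF ∩ BF ∥ DC]
2. C_y = -12431/3562  [DB ∥ CF ∩ BF ∥ DC]
   → C = (2017/3562, -12431/3562)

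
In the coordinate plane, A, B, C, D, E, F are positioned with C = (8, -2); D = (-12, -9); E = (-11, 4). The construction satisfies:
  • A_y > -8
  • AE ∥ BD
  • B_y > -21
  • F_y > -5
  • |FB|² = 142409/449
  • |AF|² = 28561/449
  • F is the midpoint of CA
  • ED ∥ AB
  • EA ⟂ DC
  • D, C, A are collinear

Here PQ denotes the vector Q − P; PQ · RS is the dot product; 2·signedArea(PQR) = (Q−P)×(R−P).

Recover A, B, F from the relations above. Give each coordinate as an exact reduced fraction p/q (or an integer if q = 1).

A = (-3168/449, -3264/449)
B = (-3617/449, -9101/449)
F = (212/449, -2081/449)

1. A_x = -3168/449  [D, C, A are collinear ∩ EA ⟂ DC]
2. A_y = -3264/449  [D, C, A are collinear ∩ EA ⟂ DC]
   → A = (-3168/449, -3264/449)
3. B_x = -3617/449  [AE ∥ BD ∩ ED ∥ AB]
4. B_y = -9101/449  [AE ∥ BD ∩ ED ∥ AB]
   → B = (-3617/449, -9101/449)
5. F_x = 212/449  [F is the midpoint of CA]
6. F_y = -2081/449  [F is the midpoint of CA]
   → F = (212/449, -2081/449)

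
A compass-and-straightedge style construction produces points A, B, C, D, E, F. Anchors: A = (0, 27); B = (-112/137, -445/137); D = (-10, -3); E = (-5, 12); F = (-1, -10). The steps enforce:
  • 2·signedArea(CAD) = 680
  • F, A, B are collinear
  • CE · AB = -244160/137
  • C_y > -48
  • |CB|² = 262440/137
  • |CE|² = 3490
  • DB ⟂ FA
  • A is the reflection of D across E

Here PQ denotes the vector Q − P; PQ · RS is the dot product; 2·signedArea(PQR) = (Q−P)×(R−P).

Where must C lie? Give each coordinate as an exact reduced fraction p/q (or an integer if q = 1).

C = (-2, -47)

1. C_x = -2  [CE · AB = -244160/137 ∩ 2·signedArea(CAD) = 680]
2. C_y = -47  [CE · AB = -244160/137 ∩ 2·signedArea(CAD) = 680]
   → C = (-2, -47)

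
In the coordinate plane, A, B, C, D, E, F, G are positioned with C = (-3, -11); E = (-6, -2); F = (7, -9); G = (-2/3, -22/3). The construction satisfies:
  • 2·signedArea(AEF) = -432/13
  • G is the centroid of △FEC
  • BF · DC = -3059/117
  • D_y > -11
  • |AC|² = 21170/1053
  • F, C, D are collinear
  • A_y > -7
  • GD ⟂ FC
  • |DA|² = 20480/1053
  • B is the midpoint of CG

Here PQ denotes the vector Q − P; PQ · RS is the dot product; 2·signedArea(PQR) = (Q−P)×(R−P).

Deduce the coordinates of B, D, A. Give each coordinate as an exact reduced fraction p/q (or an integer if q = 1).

1. B_x = -11/6  [B is the midpoint of CG]
2. B_y = -55/6  [B is the midpoint of CG]
   → B = (-11/6, -55/6)
3. D_x = -2/39  [F, C, D are collinear ∩ GD ⟂ FC]
4. D_y = -406/39  [F, C, D are collinear ∩ GD ⟂ FC]
   → D = (-2/39, -406/39)
5. A_x = -262/117  [line 7·x + 13·y + 1316/13 = 0 ∩ |AC|² = 21170/1053]
6. A_y = -770/117  [line 7·x + 13·y + 1316/13 = 0 ∩ |AC|² = 21170/1053]
   → A = (-262/117, -770/117)

A = (-262/117, -770/117)
B = (-11/6, -55/6)
D = (-2/39, -406/39)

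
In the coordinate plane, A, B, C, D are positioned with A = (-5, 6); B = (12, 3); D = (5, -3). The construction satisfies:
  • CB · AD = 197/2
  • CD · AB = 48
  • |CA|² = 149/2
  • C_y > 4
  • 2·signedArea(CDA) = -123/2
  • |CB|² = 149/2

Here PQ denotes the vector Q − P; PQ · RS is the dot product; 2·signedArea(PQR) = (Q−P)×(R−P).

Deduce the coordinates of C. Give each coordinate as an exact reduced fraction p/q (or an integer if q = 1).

1. C_x = 7/2  [2·signedArea(CDA) = -123/2 ∩ CD · AB = 48]
2. C_y = 9/2  [2·signedArea(CDA) = -123/2 ∩ CD · AB = 48]
   → C = (7/2, 9/2)

C = (7/2, 9/2)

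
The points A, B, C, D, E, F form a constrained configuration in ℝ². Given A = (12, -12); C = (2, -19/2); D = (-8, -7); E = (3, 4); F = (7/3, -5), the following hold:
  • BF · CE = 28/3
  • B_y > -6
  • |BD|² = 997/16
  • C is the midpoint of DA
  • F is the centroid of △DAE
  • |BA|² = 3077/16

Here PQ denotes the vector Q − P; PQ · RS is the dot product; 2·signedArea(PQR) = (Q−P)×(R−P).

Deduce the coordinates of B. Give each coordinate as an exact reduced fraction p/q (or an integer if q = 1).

B = (-1/4, -11/2)

1. B_x = -1/4  [line -1·x + -27/2·y + -149/2 = 0 ∩ |BA|² = 3077/16]
2. B_y = -11/2  [line -1·x + -27/2·y + -149/2 = 0 ∩ |BA|² = 3077/16]
   → B = (-1/4, -11/2)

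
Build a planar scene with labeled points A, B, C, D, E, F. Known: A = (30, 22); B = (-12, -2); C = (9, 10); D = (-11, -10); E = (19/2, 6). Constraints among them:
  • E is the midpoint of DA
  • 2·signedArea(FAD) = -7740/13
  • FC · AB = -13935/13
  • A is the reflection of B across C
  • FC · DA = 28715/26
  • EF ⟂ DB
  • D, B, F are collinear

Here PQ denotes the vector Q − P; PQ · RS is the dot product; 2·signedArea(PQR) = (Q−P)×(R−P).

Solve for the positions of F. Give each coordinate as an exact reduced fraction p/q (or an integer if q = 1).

F = (-329/26, 42/13)

1. F_x = -329/26  [D, B, F are collinear ∩ EF ⟂ DB]
2. F_y = 42/13  [D, B, F are collinear ∩ EF ⟂ DB]
   → F = (-329/26, 42/13)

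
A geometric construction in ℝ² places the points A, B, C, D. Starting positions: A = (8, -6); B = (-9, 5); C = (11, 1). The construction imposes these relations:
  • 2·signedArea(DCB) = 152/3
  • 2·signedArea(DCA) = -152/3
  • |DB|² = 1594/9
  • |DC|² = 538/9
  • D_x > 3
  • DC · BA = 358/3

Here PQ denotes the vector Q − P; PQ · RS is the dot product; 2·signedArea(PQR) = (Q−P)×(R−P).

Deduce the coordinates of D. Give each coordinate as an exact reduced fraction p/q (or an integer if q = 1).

1. D_x = 10/3  [2·signedArea(DCA) = -152/3 ∩ DC · BA = 358/3]
2. D_y = 0  [2·signedArea(DCA) = -152/3 ∩ DC · BA = 358/3]
   → D = (10/3, 0)

D = (10/3, 0)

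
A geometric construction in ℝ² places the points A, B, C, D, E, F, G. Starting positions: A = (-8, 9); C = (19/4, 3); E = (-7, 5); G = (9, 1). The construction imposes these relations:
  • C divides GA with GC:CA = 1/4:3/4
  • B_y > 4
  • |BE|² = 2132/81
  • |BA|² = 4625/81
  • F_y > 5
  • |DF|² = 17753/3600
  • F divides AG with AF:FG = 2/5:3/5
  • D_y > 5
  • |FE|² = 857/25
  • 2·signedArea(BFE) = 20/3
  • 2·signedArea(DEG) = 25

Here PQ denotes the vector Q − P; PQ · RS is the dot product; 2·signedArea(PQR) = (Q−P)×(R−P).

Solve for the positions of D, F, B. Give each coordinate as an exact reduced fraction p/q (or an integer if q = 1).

1. F_x = -6/5  [F divides AG with AF:FG = 2/5:3/5]
2. F_y = 29/5  [F divides AG with AF:FG = 2/5:3/5]
   → F = (-6/5, 29/5)
3. B_x = -17/9  [line 4/5·x + -29/5·y + 419/15 = 0 ∩ |BA|² = 4625/81]
4. B_y = 41/9  [line 4/5·x + -29/5·y + 419/15 = 0 ∩ |BA|² = 4625/81]
   → B = (-17/9, 41/9)
5. D_x = -41/12  [line 4·x + 16·y + -77 = 0 ∩ |DF|² = 17753/3600]
6. D_y = 17/3  [line 4·x + 16·y + -77 = 0 ∩ |DF|² = 17753/3600]
   → D = (-41/12, 17/3)

B = (-17/9, 41/9)
D = (-41/12, 17/3)
F = (-6/5, 29/5)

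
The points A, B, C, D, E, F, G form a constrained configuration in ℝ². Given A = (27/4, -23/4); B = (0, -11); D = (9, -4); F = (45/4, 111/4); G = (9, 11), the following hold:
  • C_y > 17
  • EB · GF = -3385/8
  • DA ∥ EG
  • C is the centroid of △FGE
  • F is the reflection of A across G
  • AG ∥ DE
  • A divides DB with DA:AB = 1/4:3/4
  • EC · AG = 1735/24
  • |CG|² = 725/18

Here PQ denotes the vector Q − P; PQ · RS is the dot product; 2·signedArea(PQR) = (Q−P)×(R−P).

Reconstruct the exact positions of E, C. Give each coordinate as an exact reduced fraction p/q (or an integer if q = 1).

1. E_x = 45/4  [DA ∥ EG ∩ AG ∥ DE]
2. E_y = 51/4  [DA ∥ EG ∩ AG ∥ DE]
   → E = (45/4, 51/4)
3. C_x = 21/2  [C is the centroid of △FGE]
4. C_y = 103/6  [C is the centroid of △FGE]
   → C = (21/2, 103/6)

C = (21/2, 103/6)
E = (45/4, 51/4)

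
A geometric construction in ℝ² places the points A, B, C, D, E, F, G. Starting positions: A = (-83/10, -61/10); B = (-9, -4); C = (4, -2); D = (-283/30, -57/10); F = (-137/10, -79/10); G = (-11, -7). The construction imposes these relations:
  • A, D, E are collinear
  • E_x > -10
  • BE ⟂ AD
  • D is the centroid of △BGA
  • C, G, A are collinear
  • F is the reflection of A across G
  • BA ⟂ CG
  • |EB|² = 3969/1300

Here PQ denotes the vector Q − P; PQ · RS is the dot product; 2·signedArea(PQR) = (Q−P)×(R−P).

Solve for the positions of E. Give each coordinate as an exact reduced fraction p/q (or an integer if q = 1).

1. E_x = -3114/325  [A, D, E are collinear ∩ BE ⟂ AD]
2. E_y = -3671/650  [A, D, E are collinear ∩ BE ⟂ AD]
   → E = (-3114/325, -3671/650)

E = (-3114/325, -3671/650)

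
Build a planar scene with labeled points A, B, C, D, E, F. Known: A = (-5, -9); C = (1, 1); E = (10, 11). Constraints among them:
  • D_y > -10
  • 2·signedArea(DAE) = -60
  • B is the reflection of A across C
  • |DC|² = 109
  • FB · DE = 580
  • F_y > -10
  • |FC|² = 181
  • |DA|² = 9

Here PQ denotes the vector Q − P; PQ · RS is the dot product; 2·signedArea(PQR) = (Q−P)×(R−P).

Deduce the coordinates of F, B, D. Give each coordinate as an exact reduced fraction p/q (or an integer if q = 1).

B = (7, 11)
D = (-2, -9)
F = (-8, -9)

1. B_x = 7  [B is the reflection of A across C]
2. B_y = 11  [B is the reflection of A across C]
   → B = (7, 11)
3. D_x = -2  [line -20·x + 15·y + 95 = 0 ∩ |DA|² = 9]
4. D_y = -9  [line -20·x + 15·y + 95 = 0 ∩ |DA|² = 9]
   → D = (-2, -9)
5. F_x = -8  [line -12·x + -20·y + -276 = 0 ∩ |FC|² = 181]
6. F_y = -9  [line -12·x + -20·y + -276 = 0 ∩ |FC|² = 181]
   → F = (-8, -9)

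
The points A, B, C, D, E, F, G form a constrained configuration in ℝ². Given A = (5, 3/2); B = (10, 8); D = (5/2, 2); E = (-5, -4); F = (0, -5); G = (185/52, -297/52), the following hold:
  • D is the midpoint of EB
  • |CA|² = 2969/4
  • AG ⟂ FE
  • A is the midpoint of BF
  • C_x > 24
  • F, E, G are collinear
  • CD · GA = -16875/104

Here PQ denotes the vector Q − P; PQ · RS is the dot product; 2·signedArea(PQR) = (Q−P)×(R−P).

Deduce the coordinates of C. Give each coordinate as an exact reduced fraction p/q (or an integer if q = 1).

C = (25, 20)

1. C_x = 25  [line -75/52·x + -375/52·y + 9375/52 = 0 ∩ |CA|² = 2969/4]
2. C_y = 20  [line -75/52·x + -375/52·y + 9375/52 = 0 ∩ |CA|² = 2969/4]
   → C = (25, 20)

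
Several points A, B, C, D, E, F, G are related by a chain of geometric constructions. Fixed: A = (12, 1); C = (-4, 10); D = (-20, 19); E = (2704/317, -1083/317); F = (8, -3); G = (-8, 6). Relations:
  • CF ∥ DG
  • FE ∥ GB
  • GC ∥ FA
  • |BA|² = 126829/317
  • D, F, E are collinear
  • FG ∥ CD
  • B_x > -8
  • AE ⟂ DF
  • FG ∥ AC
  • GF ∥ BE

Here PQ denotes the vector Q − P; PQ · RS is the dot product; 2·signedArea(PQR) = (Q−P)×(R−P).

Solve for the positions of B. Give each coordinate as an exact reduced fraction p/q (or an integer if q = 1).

B = (-2368/317, 1770/317)

1. B_x = -2368/317  [GF ∥ BE ∩ FE ∥ GB]
2. B_y = 1770/317  [GF ∥ BE ∩ FE ∥ GB]
   → B = (-2368/317, 1770/317)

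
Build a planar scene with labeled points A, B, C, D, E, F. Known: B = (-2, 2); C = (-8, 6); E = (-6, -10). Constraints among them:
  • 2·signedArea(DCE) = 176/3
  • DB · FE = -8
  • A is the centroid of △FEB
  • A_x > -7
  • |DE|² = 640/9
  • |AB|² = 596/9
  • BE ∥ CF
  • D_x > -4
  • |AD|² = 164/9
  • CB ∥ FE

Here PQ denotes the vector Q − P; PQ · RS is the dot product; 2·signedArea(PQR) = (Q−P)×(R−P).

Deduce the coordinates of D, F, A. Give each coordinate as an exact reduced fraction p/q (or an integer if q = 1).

A = (-20/3, -14/3)
D = (-10/3, -2)
F = (-12, -6)

1. F_x = -12  [CB ∥ FE ∩ BE ∥ CF]
2. F_y = -6  [CB ∥ FE ∩ BE ∥ CF]
   → F = (-12, -6)
3. A_x = -20/3  [A is the centroid of △FEB]
4. A_y = -14/3  [A is the centroid of △FEB]
   → A = (-20/3, -14/3)
5. D_x = -10/3  [DB · FE = -8 ∩ 2·signedArea(DCE) = 176/3]
6. D_y = -2  [DB · FE = -8 ∩ 2·signedArea(DCE) = 176/3]
   → D = (-10/3, -2)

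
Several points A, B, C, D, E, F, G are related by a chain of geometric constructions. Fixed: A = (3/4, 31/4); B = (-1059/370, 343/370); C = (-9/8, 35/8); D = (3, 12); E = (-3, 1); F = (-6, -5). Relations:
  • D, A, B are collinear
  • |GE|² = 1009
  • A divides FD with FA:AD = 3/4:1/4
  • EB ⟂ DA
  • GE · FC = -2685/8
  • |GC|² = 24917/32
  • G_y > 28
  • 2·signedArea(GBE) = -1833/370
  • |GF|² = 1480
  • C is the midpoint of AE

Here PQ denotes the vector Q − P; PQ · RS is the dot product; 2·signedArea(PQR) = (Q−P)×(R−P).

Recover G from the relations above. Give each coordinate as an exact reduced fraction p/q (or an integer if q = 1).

1. G_x = 12  [2·signedArea(GBE) = -1833/370 ∩ GE · FC = -2685/8]
2. G_y = 29  [2·signedArea(GBE) = -1833/370 ∩ GE · FC = -2685/8]
   → G = (12, 29)

G = (12, 29)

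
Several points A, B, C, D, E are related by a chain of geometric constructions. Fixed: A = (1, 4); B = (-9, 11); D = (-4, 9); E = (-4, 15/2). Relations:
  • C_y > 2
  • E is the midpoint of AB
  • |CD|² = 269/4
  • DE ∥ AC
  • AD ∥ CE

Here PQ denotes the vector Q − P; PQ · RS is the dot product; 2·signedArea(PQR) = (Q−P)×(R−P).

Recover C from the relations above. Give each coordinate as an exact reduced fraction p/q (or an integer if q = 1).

C = (1, 5/2)

1. C_x = 1  [AD ∥ CE ∩ DE ∥ AC]
2. C_y = 5/2  [AD ∥ CE ∩ DE ∥ AC]
   → C = (1, 5/2)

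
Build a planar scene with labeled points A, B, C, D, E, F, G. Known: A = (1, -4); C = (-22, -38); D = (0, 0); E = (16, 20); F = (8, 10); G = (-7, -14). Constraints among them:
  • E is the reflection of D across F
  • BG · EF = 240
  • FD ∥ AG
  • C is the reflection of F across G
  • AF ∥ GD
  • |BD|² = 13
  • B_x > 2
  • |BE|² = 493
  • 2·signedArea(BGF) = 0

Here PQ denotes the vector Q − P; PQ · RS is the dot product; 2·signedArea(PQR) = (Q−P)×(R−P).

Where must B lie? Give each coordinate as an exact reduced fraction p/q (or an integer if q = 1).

B = (3, 2)

1. B_x = 3  [2·signedArea(BGF) = 0 ∩ BG · EF = 240]
2. B_y = 2  [2·signedArea(BGF) = 0 ∩ BG · EF = 240]
   → B = (3, 2)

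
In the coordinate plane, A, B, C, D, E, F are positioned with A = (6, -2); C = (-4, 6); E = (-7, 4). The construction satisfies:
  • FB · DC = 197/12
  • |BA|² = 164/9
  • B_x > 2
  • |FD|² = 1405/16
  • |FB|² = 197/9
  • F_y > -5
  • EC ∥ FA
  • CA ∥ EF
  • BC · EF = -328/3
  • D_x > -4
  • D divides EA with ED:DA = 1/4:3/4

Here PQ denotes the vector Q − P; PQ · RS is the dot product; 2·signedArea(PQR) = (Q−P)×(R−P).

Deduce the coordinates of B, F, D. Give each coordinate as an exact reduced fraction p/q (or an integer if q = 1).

B = (8/3, 2/3)
D = (-15/4, 5/2)
F = (3, -4)

1. F_x = 3  [EC ∥ FA ∩ CA ∥ EF]
2. F_y = -4  [EC ∥ FA ∩ CA ∥ EF]
   → F = (3, -4)
3. D_x = -15/4  [D divides EA with ED:DA = 1/4:3/4]
4. D_y = 5/2  [D divides EA with ED:DA = 1/4:3/4]
   → D = (-15/4, 5/2)
5. B_x = 8/3  [BC · EF = -328/3 ∩ FB · DC = 197/12]
6. B_y = 2/3  [BC · EF = -328/3 ∩ FB · DC = 197/12]
   → B = (8/3, 2/3)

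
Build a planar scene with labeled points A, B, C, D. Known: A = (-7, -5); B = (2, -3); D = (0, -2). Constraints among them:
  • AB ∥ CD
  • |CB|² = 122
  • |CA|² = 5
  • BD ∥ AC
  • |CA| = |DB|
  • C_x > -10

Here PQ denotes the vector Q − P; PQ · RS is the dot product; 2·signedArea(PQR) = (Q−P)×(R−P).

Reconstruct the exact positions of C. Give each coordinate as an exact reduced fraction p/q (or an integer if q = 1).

1. C_x = -9  [AB ∥ CD ∩ BD ∥ AC]
2. C_y = -4  [AB ∥ CD ∩ BD ∥ AC]
   → C = (-9, -4)

C = (-9, -4)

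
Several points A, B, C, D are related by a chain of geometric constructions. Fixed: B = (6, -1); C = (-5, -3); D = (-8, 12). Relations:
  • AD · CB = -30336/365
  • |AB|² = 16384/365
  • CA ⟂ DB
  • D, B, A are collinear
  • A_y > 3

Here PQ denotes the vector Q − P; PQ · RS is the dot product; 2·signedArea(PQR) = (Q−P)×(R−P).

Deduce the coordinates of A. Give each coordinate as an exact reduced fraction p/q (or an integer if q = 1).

1. A_x = 398/365  [D, B, A are collinear ∩ CA ⟂ DB]
2. A_y = 1299/365  [D, B, A are collinear ∩ CA ⟂ DB]
   → A = (398/365, 1299/365)

A = (398/365, 1299/365)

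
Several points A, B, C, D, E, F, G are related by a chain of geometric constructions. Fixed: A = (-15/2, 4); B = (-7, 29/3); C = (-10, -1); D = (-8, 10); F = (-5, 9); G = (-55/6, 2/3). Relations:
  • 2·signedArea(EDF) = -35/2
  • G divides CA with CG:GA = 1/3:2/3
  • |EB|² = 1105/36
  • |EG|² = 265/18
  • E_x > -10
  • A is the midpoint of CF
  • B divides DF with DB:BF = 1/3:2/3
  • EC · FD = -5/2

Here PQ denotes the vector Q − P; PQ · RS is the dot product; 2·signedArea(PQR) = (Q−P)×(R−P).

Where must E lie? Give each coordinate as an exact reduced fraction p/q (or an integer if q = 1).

E = (-9, 9/2)

1. E_x = -9  [2·signedArea(EDF) = -35/2 ∩ EC · FD = -5/2]
2. E_y = 9/2  [2·signedArea(EDF) = -35/2 ∩ EC · FD = -5/2]
   → E = (-9, 9/2)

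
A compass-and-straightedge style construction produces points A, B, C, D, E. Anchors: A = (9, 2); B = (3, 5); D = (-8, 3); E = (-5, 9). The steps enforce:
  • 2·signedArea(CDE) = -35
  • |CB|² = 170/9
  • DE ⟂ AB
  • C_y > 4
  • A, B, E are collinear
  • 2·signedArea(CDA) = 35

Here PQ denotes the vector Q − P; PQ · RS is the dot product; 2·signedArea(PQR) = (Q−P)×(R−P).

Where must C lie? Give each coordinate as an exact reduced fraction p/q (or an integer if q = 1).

C = (-4/3, 14/3)

1. C_x = -4/3  [2·signedArea(CDE) = -35 ∩ 2·signedArea(CDA) = 35]
2. C_y = 14/3  [2·signedArea(CDE) = -35 ∩ 2·signedArea(CDA) = 35]
   → C = (-4/3, 14/3)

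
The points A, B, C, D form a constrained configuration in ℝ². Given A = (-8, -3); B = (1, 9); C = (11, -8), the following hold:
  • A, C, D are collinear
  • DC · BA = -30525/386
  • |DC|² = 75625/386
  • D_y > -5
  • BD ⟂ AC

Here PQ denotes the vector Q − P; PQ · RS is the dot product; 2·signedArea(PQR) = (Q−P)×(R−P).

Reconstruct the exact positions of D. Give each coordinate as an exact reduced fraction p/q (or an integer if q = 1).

1. D_x = -979/386  [A, C, D are collinear ∩ BD ⟂ AC]
2. D_y = -1713/386  [A, C, D are collinear ∩ BD ⟂ AC]
   → D = (-979/386, -1713/386)

D = (-979/386, -1713/386)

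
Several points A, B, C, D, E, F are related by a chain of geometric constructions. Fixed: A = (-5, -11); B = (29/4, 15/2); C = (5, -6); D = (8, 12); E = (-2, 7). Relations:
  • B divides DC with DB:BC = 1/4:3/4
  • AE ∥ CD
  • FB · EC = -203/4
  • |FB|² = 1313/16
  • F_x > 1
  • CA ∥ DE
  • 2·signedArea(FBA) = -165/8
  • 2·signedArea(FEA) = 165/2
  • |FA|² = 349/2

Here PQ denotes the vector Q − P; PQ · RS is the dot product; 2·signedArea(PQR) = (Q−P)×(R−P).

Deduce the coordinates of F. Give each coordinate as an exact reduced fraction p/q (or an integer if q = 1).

1. F_x = 3/2  [2·signedArea(FEA) = 165/2 ∩ FB · EC = -203/4]
2. F_y = 1/2  [2·signedArea(FEA) = 165/2 ∩ FB · EC = -203/4]
   → F = (3/2, 1/2)

F = (3/2, 1/2)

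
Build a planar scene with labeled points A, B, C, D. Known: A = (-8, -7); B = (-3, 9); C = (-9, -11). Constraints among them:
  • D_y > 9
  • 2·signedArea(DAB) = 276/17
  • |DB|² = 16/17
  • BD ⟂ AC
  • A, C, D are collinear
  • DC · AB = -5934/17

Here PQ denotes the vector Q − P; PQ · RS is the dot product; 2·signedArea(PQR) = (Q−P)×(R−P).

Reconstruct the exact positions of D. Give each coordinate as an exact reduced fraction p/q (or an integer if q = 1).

1. D_x = -67/17  [A, C, D are collinear ∩ BD ⟂ AC]
2. D_y = 157/17  [A, C, D are collinear ∩ BD ⟂ AC]
   → D = (-67/17, 157/17)

D = (-67/17, 157/17)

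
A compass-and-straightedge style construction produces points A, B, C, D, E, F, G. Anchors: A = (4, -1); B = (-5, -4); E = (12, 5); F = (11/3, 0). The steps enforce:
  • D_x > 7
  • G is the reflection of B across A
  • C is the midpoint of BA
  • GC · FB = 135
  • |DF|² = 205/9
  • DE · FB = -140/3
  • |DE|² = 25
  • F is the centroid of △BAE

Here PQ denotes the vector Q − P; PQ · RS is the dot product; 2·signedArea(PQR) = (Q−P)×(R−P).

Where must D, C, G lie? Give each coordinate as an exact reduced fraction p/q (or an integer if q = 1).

1. D_x = 8  [line 26/3·x + 4·y + -232/3 = 0 ∩ |DF|² = 205/9]
2. D_y = 2  [line 26/3·x + 4·y + -232/3 = 0 ∩ |DF|² = 205/9]
   → D = (8, 2)
3. C_x = -1/2  [C is the midpoint of BA]
4. C_y = -5/2  [C is the midpoint of BA]
   → C = (-1/2, -5/2)
5. G_x = 13  [G is the reflection of B across A]
6. G_y = 2  [G is the reflection of B across A]
   → G = (13, 2)

C = (-1/2, -5/2)
D = (8, 2)
G = (13, 2)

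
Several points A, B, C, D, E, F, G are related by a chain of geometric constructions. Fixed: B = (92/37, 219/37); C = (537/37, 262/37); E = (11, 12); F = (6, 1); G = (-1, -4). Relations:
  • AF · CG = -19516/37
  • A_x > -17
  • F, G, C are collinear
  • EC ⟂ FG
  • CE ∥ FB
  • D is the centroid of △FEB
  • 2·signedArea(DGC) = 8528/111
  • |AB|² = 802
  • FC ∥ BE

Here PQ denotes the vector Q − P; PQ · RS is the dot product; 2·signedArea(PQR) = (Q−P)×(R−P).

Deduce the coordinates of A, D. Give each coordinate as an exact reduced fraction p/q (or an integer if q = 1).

A = (-611/37, -558/37)
D = (721/111, 700/111)

1. A_x = -611/37  [line 574/37·x + 410/37·y + 15662/37 = 0 ∩ |AB|² = 802]
2. A_y = -558/37  [line 574/37·x + 410/37·y + 15662/37 = 0 ∩ |AB|² = 802]
   → A = (-611/37, -558/37)
3. D_x = 721/111  [D is the centroid of △FEB]
4. D_y = 700/111  [D is the centroid of △FEB]
   → D = (721/111, 700/111)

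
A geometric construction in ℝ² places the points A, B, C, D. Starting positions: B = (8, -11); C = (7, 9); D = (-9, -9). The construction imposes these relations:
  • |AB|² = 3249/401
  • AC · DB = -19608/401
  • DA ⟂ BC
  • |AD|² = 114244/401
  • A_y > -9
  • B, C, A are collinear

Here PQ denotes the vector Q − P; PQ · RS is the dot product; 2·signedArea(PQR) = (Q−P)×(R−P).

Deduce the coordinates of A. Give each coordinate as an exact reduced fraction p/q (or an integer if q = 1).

1. A_x = 3151/401  [B, C, A are collinear ∩ DA ⟂ BC]
2. A_y = -3271/401  [B, C, A are collinear ∩ DA ⟂ BC]
   → A = (3151/401, -3271/401)

A = (3151/401, -3271/401)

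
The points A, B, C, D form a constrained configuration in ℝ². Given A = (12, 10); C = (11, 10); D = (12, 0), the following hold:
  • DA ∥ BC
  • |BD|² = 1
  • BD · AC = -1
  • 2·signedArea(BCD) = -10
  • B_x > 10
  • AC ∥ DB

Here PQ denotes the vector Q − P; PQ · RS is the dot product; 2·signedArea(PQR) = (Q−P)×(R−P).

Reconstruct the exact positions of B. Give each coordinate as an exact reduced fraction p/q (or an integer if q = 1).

B = (11, 0)

1. B_x = 11  [DA ∥ BC ∩ AC ∥ DB]
2. B_y = 0  [DA ∥ BC ∩ AC ∥ DB]
   → B = (11, 0)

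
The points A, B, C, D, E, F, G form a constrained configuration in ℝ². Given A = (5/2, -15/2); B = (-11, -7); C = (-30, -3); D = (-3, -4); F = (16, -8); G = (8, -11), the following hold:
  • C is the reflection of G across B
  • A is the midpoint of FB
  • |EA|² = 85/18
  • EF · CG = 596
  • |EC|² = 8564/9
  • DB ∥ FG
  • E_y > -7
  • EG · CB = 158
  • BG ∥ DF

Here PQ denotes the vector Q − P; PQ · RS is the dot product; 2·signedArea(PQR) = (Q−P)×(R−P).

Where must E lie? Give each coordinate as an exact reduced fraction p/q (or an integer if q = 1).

E = (2/3, -19/3)

1. E_x = 2/3  [line -19·x + 4·y + 38 = 0 ∩ |EA|² = 85/18]
2. E_y = -19/3  [line -19·x + 4·y + 38 = 0 ∩ |EA|² = 85/18]
   → E = (2/3, -19/3)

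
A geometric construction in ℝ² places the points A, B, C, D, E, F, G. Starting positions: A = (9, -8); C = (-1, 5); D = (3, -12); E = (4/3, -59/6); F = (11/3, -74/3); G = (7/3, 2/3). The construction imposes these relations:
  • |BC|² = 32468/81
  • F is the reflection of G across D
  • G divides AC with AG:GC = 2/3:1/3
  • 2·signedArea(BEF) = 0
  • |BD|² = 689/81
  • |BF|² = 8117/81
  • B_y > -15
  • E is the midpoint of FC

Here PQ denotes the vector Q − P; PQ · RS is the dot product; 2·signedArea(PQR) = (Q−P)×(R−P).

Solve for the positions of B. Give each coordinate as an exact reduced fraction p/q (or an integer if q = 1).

1. B_x = 19/9  [line 89/6·x + 7/3·y + 19/6 = 0 ∩ |BF|² = 8117/81]
2. B_y = -133/9  [line 89/6·x + 7/3·y + 19/6 = 0 ∩ |BF|² = 8117/81]
   → B = (19/9, -133/9)

B = (19/9, -133/9)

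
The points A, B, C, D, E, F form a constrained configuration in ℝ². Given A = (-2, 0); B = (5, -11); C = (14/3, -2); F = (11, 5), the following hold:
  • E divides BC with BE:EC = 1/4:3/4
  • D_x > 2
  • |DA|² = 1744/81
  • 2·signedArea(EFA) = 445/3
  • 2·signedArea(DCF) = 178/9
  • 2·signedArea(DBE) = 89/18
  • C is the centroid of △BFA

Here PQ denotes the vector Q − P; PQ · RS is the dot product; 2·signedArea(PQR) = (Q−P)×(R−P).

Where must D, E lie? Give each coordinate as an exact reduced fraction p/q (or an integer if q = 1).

D = (22/9, -4/3)
E = (59/12, -35/4)

1. D_x = 22/9  [line -7·x + 19/3·y + 230/9 = 0 ∩ |DA|² = 1744/81]
2. D_y = -4/3  [line -7·x + 19/3·y + 230/9 = 0 ∩ |DA|² = 1744/81]
   → D = (22/9, -4/3)
3. E_x = 59/12  [E divides BC with BE:EC = 1/4:3/4]
4. E_y = -35/4  [E divides BC with BE:EC = 1/4:3/4]
   → E = (59/12, -35/4)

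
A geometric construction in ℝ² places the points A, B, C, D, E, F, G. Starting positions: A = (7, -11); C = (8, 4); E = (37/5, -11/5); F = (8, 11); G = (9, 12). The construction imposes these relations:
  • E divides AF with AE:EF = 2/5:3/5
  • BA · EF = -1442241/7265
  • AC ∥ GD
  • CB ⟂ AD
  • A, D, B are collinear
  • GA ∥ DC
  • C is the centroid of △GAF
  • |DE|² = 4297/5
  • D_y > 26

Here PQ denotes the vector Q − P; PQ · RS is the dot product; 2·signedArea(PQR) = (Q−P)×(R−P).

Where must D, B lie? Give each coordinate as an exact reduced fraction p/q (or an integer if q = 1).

1. D_x = 10  [GA ∥ DC ∩ AC ∥ GD]
2. D_y = 27  [GA ∥ DC ∩ AC ∥ GD]
   → D = (10, 27)
3. B_x = 11890/1453  [A, D, B are collinear ∩ CB ⟂ AD]
4. B_y = 5791/1453  [A, D, B are collinear ∩ CB ⟂ AD]
   → B = (11890/1453, 5791/1453)

B = (11890/1453, 5791/1453)
D = (10, 27)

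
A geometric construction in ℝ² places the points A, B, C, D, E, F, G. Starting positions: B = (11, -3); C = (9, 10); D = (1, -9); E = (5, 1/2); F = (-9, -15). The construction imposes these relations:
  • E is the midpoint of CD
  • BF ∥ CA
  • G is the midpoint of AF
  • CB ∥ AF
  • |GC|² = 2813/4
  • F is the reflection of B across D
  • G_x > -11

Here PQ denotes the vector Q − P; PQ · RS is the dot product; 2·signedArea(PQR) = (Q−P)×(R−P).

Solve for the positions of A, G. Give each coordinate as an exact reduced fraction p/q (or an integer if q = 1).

A = (-11, -2)
G = (-10, -17/2)

1. A_x = -11  [CB ∥ AF ∩ BF ∥ CA]
2. A_y = -2  [CB ∥ AF ∩ BF ∥ CA]
   → A = (-11, -2)
3. G_x = -10  [G is the midpoint of AF]
4. G_y = -17/2  [G is the midpoint of AF]
   → G = (-10, -17/2)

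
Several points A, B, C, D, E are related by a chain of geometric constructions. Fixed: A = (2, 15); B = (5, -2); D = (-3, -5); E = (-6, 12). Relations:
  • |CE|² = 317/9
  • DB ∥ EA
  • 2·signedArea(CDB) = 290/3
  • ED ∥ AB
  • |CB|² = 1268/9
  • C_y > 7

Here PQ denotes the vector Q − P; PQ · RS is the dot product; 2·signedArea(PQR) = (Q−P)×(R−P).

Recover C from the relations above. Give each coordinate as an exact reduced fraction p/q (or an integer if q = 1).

C = (-7/3, 22/3)

1. C_x = -7/3  [line -3·x + 8·y + -197/3 = 0 ∩ |CE|² = 317/9]
2. C_y = 22/3  [line -3·x + 8·y + -197/3 = 0 ∩ |CE|² = 317/9]
   → C = (-7/3, 22/3)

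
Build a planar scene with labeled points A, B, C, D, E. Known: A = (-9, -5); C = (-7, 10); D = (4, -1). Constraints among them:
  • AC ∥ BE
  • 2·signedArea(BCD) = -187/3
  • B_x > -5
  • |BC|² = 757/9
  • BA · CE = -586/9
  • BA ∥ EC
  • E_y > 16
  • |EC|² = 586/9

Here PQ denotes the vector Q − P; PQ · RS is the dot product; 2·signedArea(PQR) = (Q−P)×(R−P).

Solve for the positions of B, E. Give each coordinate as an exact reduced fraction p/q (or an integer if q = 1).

B = (-4, 4/3)
E = (-2, 49/3)

1. B_x = -4  [line 11·x + 11·y + 88/3 = 0 ∩ |BC|² = 757/9]
2. B_y = 4/3  [line 11·x + 11·y + 88/3 = 0 ∩ |BC|² = 757/9]
   → B = (-4, 4/3)
3. E_x = -2  [BA · CE = -586/9 ∩ BA ∥ EC]
4. E_y = 49/3  [BA · CE = -586/9 ∩ BA ∥ EC]
   → E = (-2, 49/3)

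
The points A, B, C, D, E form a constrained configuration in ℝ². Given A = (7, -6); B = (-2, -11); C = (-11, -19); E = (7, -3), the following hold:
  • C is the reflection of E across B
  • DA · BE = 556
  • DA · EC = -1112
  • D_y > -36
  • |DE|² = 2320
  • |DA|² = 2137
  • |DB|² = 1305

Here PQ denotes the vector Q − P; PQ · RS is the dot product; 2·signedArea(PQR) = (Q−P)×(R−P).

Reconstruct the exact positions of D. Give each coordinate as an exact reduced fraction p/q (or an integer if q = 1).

1. D_x = -29  [line 18·x + 16·y + 1082 = 0 ∩ |DA|² = 2137]
2. D_y = -35  [line 18·x + 16·y + 1082 = 0 ∩ |DA|² = 2137]
   → D = (-29, -35)

D = (-29, -35)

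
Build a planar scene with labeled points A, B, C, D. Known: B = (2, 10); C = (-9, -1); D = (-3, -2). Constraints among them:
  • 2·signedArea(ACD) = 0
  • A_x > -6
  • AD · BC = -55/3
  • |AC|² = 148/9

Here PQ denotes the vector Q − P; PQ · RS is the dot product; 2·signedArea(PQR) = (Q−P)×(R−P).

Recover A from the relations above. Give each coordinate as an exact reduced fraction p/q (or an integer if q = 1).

A = (-5, -5/3)

1. A_x = -5  [2·signedArea(ACD) = 0 ∩ AD · BC = -55/3]
2. A_y = -5/3  [2·signedArea(ACD) = 0 ∩ AD · BC = -55/3]
   → A = (-5, -5/3)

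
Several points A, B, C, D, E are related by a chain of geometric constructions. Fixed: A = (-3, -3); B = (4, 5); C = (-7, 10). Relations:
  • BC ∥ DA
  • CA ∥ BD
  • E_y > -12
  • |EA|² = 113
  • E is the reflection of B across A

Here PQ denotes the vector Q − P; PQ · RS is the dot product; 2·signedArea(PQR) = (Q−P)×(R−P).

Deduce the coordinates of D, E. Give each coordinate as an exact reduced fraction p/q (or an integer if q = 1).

D = (8, -8)
E = (-10, -11)

1. D_x = 8  [BC ∥ DA ∩ CA ∥ BD]
2. D_y = -8  [BC ∥ DA ∩ CA ∥ BD]
   → D = (8, -8)
3. E_x = -10  [E is the reflection of B across A]
4. E_y = -11  [E is the reflection of B across A]
   → E = (-10, -11)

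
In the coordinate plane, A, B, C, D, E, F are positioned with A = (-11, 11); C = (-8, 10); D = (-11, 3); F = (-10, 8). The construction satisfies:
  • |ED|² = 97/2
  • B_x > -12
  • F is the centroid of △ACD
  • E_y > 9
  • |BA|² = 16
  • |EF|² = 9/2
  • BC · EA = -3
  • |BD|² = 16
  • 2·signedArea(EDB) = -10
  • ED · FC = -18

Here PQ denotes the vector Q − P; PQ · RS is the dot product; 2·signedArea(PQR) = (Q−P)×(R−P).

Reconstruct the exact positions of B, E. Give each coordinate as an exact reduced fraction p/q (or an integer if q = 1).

B = (-11, 7)
E = (-17/2, 19/2)

1. E_x = -17/2  [line -2·x + -2·y + 2 = 0 ∩ |EF|² = 9/2]
2. E_y = 19/2  [line -2·x + -2·y + 2 = 0 ∩ |EF|² = 9/2]
   → E = (-17/2, 19/2)
3. B_x = -11  [BC · EA = -3 ∩ 2·signedArea(EDB) = -10]
4. B_y = 7  [BC · EA = -3 ∩ 2·signedArea(EDB) = -10]
   → B = (-11, 7)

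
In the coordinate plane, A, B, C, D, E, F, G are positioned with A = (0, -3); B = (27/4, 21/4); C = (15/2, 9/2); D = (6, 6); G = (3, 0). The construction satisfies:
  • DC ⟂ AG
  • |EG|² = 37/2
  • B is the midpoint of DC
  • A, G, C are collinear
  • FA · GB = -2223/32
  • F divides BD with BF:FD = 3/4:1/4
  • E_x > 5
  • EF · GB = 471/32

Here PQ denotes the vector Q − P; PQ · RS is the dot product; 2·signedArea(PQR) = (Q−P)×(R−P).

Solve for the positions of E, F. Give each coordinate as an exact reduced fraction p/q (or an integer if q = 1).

E = (11/2, 7/2)
F = (99/16, 93/16)

1. F_x = 99/16  [F divides BD with BF:FD = 3/4:1/4]
2. F_y = 93/16  [F divides BD with BF:FD = 3/4:1/4]
   → F = (99/16, 93/16)
3. E_x = 11/2  [line -15/4·x + -21/4·y + 39 = 0 ∩ |EG|² = 37/2]
4. E_y = 7/2  [line -15/4·x + -21/4·y + 39 = 0 ∩ |EG|² = 37/2]
   → E = (11/2, 7/2)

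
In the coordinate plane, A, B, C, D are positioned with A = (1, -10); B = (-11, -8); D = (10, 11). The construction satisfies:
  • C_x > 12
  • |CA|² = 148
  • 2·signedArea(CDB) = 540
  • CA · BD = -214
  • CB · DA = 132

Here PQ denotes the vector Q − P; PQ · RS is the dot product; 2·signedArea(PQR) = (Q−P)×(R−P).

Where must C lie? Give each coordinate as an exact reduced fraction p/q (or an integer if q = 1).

1. C_x = 13  [2·signedArea(CDB) = 540 ∩ CA · BD = -214]
2. C_y = -12  [2·signedArea(CDB) = 540 ∩ CA · BD = -214]
   → C = (13, -12)

C = (13, -12)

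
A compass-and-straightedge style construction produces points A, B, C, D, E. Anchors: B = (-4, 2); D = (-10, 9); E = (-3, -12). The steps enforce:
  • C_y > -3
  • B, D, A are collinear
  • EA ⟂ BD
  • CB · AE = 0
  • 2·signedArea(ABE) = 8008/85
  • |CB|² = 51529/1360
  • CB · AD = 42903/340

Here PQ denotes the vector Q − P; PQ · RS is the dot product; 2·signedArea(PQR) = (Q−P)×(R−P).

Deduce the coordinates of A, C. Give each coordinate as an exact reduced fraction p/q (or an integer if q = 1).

A = (284/85, -558/85)
C = (1/170, -909/340)

1. A_x = 284/85  [B, D, A are collinear ∩ EA ⟂ BD]
2. A_y = -558/85  [B, D, A are collinear ∩ EA ⟂ BD]
   → A = (284/85, -558/85)
3. C_x = 1/170  [CB · AE = 0 ∩ CB · AD = 42903/340]
4. C_y = -909/340  [CB · AE = 0 ∩ CB · AD = 42903/340]
   → C = (1/170, -909/340)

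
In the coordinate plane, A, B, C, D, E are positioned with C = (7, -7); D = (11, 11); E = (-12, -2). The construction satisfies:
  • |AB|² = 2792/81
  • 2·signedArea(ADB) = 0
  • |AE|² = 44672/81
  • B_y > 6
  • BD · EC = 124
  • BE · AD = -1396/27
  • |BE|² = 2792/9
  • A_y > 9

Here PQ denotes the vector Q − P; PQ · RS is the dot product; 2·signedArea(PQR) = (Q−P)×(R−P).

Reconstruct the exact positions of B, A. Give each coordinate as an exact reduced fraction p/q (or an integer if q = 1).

1. B_x = 10/3  [line -19·x + 5·y + 30 = 0 ∩ |BE|² = 2792/9]
2. B_y = 20/3  [line -19·x + 5·y + 30 = 0 ∩ |BE|² = 2792/9]
   → B = (10/3, 20/3)
3. A_x = 76/9  [2·signedArea(ADB) = 0 ∩ BE · AD = -1396/27]
4. A_y = 86/9  [2·signedArea(ADB) = 0 ∩ BE · AD = -1396/27]
   → A = (76/9, 86/9)

A = (76/9, 86/9)
B = (10/3, 20/3)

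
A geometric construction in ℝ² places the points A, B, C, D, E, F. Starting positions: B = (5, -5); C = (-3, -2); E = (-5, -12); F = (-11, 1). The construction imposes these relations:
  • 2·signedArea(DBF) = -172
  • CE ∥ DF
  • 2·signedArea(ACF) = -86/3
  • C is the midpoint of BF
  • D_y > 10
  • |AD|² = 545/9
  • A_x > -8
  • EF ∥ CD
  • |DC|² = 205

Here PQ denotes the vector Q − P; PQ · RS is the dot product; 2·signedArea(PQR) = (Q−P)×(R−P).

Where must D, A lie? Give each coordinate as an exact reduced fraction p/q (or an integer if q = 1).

A = (-23/3, 10/3)
D = (-9, 11)

1. D_x = -9  [CE ∥ DF ∩ EF ∥ CD]
2. D_y = 11  [CE ∥ DF ∩ EF ∥ CD]
   → D = (-9, 11)
3. A_x = -23/3  [line -3·x + -8·y + 11/3 = 0 ∩ |AD|² = 545/9]
4. A_y = 10/3  [line -3·x + -8·y + 11/3 = 0 ∩ |AD|² = 545/9]
   → A = (-23/3, 10/3)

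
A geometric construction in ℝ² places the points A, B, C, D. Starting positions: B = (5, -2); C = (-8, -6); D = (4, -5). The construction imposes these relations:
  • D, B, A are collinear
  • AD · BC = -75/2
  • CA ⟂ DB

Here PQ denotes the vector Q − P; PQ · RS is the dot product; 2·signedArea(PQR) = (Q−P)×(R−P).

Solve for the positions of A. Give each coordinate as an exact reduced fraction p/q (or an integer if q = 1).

1. A_x = 5/2  [D, B, A are collinear ∩ CA ⟂ DB]
2. A_y = -19/2  [D, B, A are collinear ∩ CA ⟂ DB]
   → A = (5/2, -19/2)

A = (5/2, -19/2)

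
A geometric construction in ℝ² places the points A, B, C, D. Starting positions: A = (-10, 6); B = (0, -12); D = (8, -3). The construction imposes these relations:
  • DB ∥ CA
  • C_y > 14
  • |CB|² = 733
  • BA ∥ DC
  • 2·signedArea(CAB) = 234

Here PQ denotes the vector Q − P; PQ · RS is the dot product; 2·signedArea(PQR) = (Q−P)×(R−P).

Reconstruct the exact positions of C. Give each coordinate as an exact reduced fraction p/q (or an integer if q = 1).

C = (-2, 15)

1. C_x = -2  [DB ∥ CA ∩ BA ∥ DC]
2. C_y = 15  [DB ∥ CA ∩ BA ∥ DC]
   → C = (-2, 15)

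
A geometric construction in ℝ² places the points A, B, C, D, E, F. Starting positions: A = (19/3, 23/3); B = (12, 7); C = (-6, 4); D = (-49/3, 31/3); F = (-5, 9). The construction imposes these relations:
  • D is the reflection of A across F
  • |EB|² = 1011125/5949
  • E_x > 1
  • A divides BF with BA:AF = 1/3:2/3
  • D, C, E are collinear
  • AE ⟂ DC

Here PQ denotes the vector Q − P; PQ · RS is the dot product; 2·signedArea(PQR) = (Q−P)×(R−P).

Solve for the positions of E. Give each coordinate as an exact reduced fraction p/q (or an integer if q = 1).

E = (2641/1983, -979/1983)

1. E_x = 2641/1983  [D, C, E are collinear ∩ AE ⟂ DC]
2. E_y = -979/1983  [D, C, E are collinear ∩ AE ⟂ DC]
   → E = (2641/1983, -979/1983)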